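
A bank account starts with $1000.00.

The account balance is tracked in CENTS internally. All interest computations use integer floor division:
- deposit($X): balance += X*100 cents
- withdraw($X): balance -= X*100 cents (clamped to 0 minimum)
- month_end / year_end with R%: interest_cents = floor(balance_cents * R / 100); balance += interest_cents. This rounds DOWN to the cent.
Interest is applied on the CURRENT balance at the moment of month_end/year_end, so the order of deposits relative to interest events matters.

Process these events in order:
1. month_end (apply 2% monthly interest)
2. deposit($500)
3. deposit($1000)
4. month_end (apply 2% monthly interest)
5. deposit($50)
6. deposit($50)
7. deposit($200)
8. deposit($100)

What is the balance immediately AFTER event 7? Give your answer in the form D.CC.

After 1 (month_end (apply 2% monthly interest)): balance=$1020.00 total_interest=$20.00
After 2 (deposit($500)): balance=$1520.00 total_interest=$20.00
After 3 (deposit($1000)): balance=$2520.00 total_interest=$20.00
After 4 (month_end (apply 2% monthly interest)): balance=$2570.40 total_interest=$70.40
After 5 (deposit($50)): balance=$2620.40 total_interest=$70.40
After 6 (deposit($50)): balance=$2670.40 total_interest=$70.40
After 7 (deposit($200)): balance=$2870.40 total_interest=$70.40

Answer: 2870.40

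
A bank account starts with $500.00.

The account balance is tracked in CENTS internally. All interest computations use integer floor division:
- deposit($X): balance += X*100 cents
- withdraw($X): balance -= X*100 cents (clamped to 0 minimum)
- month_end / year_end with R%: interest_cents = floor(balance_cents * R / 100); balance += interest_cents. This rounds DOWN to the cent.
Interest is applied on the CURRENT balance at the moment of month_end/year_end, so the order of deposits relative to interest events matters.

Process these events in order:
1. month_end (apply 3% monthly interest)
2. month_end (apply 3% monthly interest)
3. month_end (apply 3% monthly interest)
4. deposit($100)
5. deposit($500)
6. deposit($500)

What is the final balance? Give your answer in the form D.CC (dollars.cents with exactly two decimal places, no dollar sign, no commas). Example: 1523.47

After 1 (month_end (apply 3% monthly interest)): balance=$515.00 total_interest=$15.00
After 2 (month_end (apply 3% monthly interest)): balance=$530.45 total_interest=$30.45
After 3 (month_end (apply 3% monthly interest)): balance=$546.36 total_interest=$46.36
After 4 (deposit($100)): balance=$646.36 total_interest=$46.36
After 5 (deposit($500)): balance=$1146.36 total_interest=$46.36
After 6 (deposit($500)): balance=$1646.36 total_interest=$46.36

Answer: 1646.36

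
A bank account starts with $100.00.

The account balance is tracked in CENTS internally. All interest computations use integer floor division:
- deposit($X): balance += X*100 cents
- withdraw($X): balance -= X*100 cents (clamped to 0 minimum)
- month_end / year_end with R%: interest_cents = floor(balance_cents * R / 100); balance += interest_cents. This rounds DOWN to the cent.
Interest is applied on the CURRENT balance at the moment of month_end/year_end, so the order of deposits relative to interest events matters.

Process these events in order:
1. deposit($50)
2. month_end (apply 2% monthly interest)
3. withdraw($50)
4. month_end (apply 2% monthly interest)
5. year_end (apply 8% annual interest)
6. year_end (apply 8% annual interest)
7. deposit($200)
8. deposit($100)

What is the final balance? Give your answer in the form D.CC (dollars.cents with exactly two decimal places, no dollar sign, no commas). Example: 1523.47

After 1 (deposit($50)): balance=$150.00 total_interest=$0.00
After 2 (month_end (apply 2% monthly interest)): balance=$153.00 total_interest=$3.00
After 3 (withdraw($50)): balance=$103.00 total_interest=$3.00
After 4 (month_end (apply 2% monthly interest)): balance=$105.06 total_interest=$5.06
After 5 (year_end (apply 8% annual interest)): balance=$113.46 total_interest=$13.46
After 6 (year_end (apply 8% annual interest)): balance=$122.53 total_interest=$22.53
After 7 (deposit($200)): balance=$322.53 total_interest=$22.53
After 8 (deposit($100)): balance=$422.53 total_interest=$22.53

Answer: 422.53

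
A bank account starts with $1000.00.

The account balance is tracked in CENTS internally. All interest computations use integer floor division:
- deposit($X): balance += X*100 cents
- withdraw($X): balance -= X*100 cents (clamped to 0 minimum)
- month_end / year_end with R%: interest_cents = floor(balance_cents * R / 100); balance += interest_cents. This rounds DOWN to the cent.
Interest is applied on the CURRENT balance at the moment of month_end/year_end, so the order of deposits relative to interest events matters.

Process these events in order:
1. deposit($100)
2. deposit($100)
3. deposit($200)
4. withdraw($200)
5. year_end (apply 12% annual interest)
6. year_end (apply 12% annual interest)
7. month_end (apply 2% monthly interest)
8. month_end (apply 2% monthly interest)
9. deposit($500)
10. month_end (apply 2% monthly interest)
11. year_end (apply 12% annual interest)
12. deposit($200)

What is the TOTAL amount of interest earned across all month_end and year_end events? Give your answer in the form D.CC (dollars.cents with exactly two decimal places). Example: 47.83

After 1 (deposit($100)): balance=$1100.00 total_interest=$0.00
After 2 (deposit($100)): balance=$1200.00 total_interest=$0.00
After 3 (deposit($200)): balance=$1400.00 total_interest=$0.00
After 4 (withdraw($200)): balance=$1200.00 total_interest=$0.00
After 5 (year_end (apply 12% annual interest)): balance=$1344.00 total_interest=$144.00
After 6 (year_end (apply 12% annual interest)): balance=$1505.28 total_interest=$305.28
After 7 (month_end (apply 2% monthly interest)): balance=$1535.38 total_interest=$335.38
After 8 (month_end (apply 2% monthly interest)): balance=$1566.08 total_interest=$366.08
After 9 (deposit($500)): balance=$2066.08 total_interest=$366.08
After 10 (month_end (apply 2% monthly interest)): balance=$2107.40 total_interest=$407.40
After 11 (year_end (apply 12% annual interest)): balance=$2360.28 total_interest=$660.28
After 12 (deposit($200)): balance=$2560.28 total_interest=$660.28

Answer: 660.28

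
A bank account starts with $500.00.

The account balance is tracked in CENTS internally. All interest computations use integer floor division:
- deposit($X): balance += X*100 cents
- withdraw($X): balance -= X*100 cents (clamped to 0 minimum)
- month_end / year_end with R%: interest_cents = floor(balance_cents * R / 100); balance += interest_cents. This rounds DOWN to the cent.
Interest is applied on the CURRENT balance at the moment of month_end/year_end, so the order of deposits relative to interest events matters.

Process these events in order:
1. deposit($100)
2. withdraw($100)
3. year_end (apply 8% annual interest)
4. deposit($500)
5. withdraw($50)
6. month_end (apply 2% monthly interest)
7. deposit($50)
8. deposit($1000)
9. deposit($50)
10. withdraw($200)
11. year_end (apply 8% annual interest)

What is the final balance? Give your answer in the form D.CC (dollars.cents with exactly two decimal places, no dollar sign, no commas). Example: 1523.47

After 1 (deposit($100)): balance=$600.00 total_interest=$0.00
After 2 (withdraw($100)): balance=$500.00 total_interest=$0.00
After 3 (year_end (apply 8% annual interest)): balance=$540.00 total_interest=$40.00
After 4 (deposit($500)): balance=$1040.00 total_interest=$40.00
After 5 (withdraw($50)): balance=$990.00 total_interest=$40.00
After 6 (month_end (apply 2% monthly interest)): balance=$1009.80 total_interest=$59.80
After 7 (deposit($50)): balance=$1059.80 total_interest=$59.80
After 8 (deposit($1000)): balance=$2059.80 total_interest=$59.80
After 9 (deposit($50)): balance=$2109.80 total_interest=$59.80
After 10 (withdraw($200)): balance=$1909.80 total_interest=$59.80
After 11 (year_end (apply 8% annual interest)): balance=$2062.58 total_interest=$212.58

Answer: 2062.58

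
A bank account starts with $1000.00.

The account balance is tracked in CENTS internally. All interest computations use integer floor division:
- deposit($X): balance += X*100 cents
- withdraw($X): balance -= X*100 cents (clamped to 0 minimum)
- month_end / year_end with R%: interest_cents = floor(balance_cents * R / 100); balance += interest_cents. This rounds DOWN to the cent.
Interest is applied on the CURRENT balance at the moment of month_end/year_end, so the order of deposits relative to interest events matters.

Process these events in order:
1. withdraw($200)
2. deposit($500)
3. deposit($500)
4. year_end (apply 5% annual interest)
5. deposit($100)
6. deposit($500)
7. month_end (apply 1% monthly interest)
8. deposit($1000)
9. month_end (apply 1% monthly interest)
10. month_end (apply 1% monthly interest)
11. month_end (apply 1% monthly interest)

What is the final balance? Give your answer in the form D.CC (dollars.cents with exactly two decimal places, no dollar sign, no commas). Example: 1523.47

After 1 (withdraw($200)): balance=$800.00 total_interest=$0.00
After 2 (deposit($500)): balance=$1300.00 total_interest=$0.00
After 3 (deposit($500)): balance=$1800.00 total_interest=$0.00
After 4 (year_end (apply 5% annual interest)): balance=$1890.00 total_interest=$90.00
After 5 (deposit($100)): balance=$1990.00 total_interest=$90.00
After 6 (deposit($500)): balance=$2490.00 total_interest=$90.00
After 7 (month_end (apply 1% monthly interest)): balance=$2514.90 total_interest=$114.90
After 8 (deposit($1000)): balance=$3514.90 total_interest=$114.90
After 9 (month_end (apply 1% monthly interest)): balance=$3550.04 total_interest=$150.04
After 10 (month_end (apply 1% monthly interest)): balance=$3585.54 total_interest=$185.54
After 11 (month_end (apply 1% monthly interest)): balance=$3621.39 total_interest=$221.39

Answer: 3621.39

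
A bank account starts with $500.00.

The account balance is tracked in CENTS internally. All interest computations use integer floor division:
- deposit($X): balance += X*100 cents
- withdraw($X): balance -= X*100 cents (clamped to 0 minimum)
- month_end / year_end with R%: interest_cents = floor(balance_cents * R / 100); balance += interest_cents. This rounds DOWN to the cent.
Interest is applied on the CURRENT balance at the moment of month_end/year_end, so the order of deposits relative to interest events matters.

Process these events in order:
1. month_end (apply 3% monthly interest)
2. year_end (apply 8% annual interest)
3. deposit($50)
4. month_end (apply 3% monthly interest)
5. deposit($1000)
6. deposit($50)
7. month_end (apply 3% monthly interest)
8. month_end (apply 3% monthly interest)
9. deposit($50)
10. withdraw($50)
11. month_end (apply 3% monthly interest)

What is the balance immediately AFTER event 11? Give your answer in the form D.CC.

Answer: 1829.63

Derivation:
After 1 (month_end (apply 3% monthly interest)): balance=$515.00 total_interest=$15.00
After 2 (year_end (apply 8% annual interest)): balance=$556.20 total_interest=$56.20
After 3 (deposit($50)): balance=$606.20 total_interest=$56.20
After 4 (month_end (apply 3% monthly interest)): balance=$624.38 total_interest=$74.38
After 5 (deposit($1000)): balance=$1624.38 total_interest=$74.38
After 6 (deposit($50)): balance=$1674.38 total_interest=$74.38
After 7 (month_end (apply 3% monthly interest)): balance=$1724.61 total_interest=$124.61
After 8 (month_end (apply 3% monthly interest)): balance=$1776.34 total_interest=$176.34
After 9 (deposit($50)): balance=$1826.34 total_interest=$176.34
After 10 (withdraw($50)): balance=$1776.34 total_interest=$176.34
After 11 (month_end (apply 3% monthly interest)): balance=$1829.63 total_interest=$229.63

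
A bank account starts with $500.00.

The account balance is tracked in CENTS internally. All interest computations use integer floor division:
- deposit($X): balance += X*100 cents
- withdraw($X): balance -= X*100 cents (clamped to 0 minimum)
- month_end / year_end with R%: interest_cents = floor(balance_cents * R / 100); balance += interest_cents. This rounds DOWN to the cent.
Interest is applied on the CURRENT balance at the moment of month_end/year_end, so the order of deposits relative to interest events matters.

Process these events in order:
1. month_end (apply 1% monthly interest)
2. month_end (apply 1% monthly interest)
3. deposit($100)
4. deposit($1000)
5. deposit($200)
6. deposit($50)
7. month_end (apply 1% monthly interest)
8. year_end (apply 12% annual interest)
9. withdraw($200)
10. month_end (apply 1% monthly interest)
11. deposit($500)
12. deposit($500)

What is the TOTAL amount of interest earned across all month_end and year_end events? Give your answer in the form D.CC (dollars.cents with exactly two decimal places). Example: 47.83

After 1 (month_end (apply 1% monthly interest)): balance=$505.00 total_interest=$5.00
After 2 (month_end (apply 1% monthly interest)): balance=$510.05 total_interest=$10.05
After 3 (deposit($100)): balance=$610.05 total_interest=$10.05
After 4 (deposit($1000)): balance=$1610.05 total_interest=$10.05
After 5 (deposit($200)): balance=$1810.05 total_interest=$10.05
After 6 (deposit($50)): balance=$1860.05 total_interest=$10.05
After 7 (month_end (apply 1% monthly interest)): balance=$1878.65 total_interest=$28.65
After 8 (year_end (apply 12% annual interest)): balance=$2104.08 total_interest=$254.08
After 9 (withdraw($200)): balance=$1904.08 total_interest=$254.08
After 10 (month_end (apply 1% monthly interest)): balance=$1923.12 total_interest=$273.12
After 11 (deposit($500)): balance=$2423.12 total_interest=$273.12
After 12 (deposit($500)): balance=$2923.12 total_interest=$273.12

Answer: 273.12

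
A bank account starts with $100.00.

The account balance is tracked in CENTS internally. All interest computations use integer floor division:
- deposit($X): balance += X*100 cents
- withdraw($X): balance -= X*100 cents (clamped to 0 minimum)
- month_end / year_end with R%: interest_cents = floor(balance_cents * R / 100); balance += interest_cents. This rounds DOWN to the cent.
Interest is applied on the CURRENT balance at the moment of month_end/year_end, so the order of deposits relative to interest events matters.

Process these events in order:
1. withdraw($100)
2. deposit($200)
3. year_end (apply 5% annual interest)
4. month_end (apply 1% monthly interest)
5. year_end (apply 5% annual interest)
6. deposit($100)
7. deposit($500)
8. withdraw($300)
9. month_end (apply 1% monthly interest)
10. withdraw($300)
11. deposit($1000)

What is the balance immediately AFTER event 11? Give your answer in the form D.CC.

After 1 (withdraw($100)): balance=$0.00 total_interest=$0.00
After 2 (deposit($200)): balance=$200.00 total_interest=$0.00
After 3 (year_end (apply 5% annual interest)): balance=$210.00 total_interest=$10.00
After 4 (month_end (apply 1% monthly interest)): balance=$212.10 total_interest=$12.10
After 5 (year_end (apply 5% annual interest)): balance=$222.70 total_interest=$22.70
After 6 (deposit($100)): balance=$322.70 total_interest=$22.70
After 7 (deposit($500)): balance=$822.70 total_interest=$22.70
After 8 (withdraw($300)): balance=$522.70 total_interest=$22.70
After 9 (month_end (apply 1% monthly interest)): balance=$527.92 total_interest=$27.92
After 10 (withdraw($300)): balance=$227.92 total_interest=$27.92
After 11 (deposit($1000)): balance=$1227.92 total_interest=$27.92

Answer: 1227.92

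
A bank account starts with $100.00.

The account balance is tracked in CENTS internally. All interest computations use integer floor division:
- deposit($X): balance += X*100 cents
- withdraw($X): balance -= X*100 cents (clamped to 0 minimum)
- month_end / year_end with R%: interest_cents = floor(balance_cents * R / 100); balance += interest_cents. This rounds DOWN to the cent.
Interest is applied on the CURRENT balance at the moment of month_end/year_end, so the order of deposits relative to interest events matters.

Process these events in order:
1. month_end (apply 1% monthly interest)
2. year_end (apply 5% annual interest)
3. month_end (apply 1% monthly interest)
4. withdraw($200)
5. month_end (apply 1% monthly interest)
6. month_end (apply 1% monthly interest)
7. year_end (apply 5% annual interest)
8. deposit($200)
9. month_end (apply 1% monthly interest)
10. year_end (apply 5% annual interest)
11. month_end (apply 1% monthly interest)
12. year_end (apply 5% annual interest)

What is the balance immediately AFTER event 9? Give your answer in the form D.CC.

After 1 (month_end (apply 1% monthly interest)): balance=$101.00 total_interest=$1.00
After 2 (year_end (apply 5% annual interest)): balance=$106.05 total_interest=$6.05
After 3 (month_end (apply 1% monthly interest)): balance=$107.11 total_interest=$7.11
After 4 (withdraw($200)): balance=$0.00 total_interest=$7.11
After 5 (month_end (apply 1% monthly interest)): balance=$0.00 total_interest=$7.11
After 6 (month_end (apply 1% monthly interest)): balance=$0.00 total_interest=$7.11
After 7 (year_end (apply 5% annual interest)): balance=$0.00 total_interest=$7.11
After 8 (deposit($200)): balance=$200.00 total_interest=$7.11
After 9 (month_end (apply 1% monthly interest)): balance=$202.00 total_interest=$9.11

Answer: 202.00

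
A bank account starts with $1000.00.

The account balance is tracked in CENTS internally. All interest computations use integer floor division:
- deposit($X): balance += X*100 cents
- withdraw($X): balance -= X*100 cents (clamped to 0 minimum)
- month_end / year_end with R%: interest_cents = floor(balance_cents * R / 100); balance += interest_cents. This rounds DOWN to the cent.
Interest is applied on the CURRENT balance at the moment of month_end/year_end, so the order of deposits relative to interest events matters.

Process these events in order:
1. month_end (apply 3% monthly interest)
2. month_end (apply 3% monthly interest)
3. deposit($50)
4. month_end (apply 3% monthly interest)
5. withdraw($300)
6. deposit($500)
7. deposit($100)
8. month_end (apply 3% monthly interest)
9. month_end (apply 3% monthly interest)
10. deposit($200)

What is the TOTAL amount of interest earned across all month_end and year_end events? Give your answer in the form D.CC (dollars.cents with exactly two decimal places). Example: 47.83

Answer: 182.16

Derivation:
After 1 (month_end (apply 3% monthly interest)): balance=$1030.00 total_interest=$30.00
After 2 (month_end (apply 3% monthly interest)): balance=$1060.90 total_interest=$60.90
After 3 (deposit($50)): balance=$1110.90 total_interest=$60.90
After 4 (month_end (apply 3% monthly interest)): balance=$1144.22 total_interest=$94.22
After 5 (withdraw($300)): balance=$844.22 total_interest=$94.22
After 6 (deposit($500)): balance=$1344.22 total_interest=$94.22
After 7 (deposit($100)): balance=$1444.22 total_interest=$94.22
After 8 (month_end (apply 3% monthly interest)): balance=$1487.54 total_interest=$137.54
After 9 (month_end (apply 3% monthly interest)): balance=$1532.16 total_interest=$182.16
After 10 (deposit($200)): balance=$1732.16 total_interest=$182.16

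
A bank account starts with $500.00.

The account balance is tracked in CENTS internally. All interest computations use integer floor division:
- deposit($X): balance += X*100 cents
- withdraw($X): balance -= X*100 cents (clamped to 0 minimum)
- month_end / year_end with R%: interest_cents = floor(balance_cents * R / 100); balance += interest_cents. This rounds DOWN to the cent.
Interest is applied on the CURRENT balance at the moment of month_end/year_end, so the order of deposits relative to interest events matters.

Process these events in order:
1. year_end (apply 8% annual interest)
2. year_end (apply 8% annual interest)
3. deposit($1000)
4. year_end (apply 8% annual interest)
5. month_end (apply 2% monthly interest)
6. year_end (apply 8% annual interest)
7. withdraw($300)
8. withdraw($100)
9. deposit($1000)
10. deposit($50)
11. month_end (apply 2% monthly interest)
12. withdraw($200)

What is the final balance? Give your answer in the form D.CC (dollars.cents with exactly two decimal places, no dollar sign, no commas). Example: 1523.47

After 1 (year_end (apply 8% annual interest)): balance=$540.00 total_interest=$40.00
After 2 (year_end (apply 8% annual interest)): balance=$583.20 total_interest=$83.20
After 3 (deposit($1000)): balance=$1583.20 total_interest=$83.20
After 4 (year_end (apply 8% annual interest)): balance=$1709.85 total_interest=$209.85
After 5 (month_end (apply 2% monthly interest)): balance=$1744.04 total_interest=$244.04
After 6 (year_end (apply 8% annual interest)): balance=$1883.56 total_interest=$383.56
After 7 (withdraw($300)): balance=$1583.56 total_interest=$383.56
After 8 (withdraw($100)): balance=$1483.56 total_interest=$383.56
After 9 (deposit($1000)): balance=$2483.56 total_interest=$383.56
After 10 (deposit($50)): balance=$2533.56 total_interest=$383.56
After 11 (month_end (apply 2% monthly interest)): balance=$2584.23 total_interest=$434.23
After 12 (withdraw($200)): balance=$2384.23 total_interest=$434.23

Answer: 2384.23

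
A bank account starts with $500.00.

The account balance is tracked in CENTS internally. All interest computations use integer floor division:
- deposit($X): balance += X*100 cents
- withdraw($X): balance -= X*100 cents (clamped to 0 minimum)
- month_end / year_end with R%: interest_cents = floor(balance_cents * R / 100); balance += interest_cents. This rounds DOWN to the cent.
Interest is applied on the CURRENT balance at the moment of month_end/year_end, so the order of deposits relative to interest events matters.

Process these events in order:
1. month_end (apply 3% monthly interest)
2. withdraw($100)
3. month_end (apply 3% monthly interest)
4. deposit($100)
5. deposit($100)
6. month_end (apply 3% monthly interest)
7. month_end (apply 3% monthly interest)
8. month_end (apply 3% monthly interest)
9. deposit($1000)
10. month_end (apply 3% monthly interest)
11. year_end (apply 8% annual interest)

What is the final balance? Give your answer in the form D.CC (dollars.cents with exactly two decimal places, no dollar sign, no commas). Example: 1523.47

After 1 (month_end (apply 3% monthly interest)): balance=$515.00 total_interest=$15.00
After 2 (withdraw($100)): balance=$415.00 total_interest=$15.00
After 3 (month_end (apply 3% monthly interest)): balance=$427.45 total_interest=$27.45
After 4 (deposit($100)): balance=$527.45 total_interest=$27.45
After 5 (deposit($100)): balance=$627.45 total_interest=$27.45
After 6 (month_end (apply 3% monthly interest)): balance=$646.27 total_interest=$46.27
After 7 (month_end (apply 3% monthly interest)): balance=$665.65 total_interest=$65.65
After 8 (month_end (apply 3% monthly interest)): balance=$685.61 total_interest=$85.61
After 9 (deposit($1000)): balance=$1685.61 total_interest=$85.61
After 10 (month_end (apply 3% monthly interest)): balance=$1736.17 total_interest=$136.17
After 11 (year_end (apply 8% annual interest)): balance=$1875.06 total_interest=$275.06

Answer: 1875.06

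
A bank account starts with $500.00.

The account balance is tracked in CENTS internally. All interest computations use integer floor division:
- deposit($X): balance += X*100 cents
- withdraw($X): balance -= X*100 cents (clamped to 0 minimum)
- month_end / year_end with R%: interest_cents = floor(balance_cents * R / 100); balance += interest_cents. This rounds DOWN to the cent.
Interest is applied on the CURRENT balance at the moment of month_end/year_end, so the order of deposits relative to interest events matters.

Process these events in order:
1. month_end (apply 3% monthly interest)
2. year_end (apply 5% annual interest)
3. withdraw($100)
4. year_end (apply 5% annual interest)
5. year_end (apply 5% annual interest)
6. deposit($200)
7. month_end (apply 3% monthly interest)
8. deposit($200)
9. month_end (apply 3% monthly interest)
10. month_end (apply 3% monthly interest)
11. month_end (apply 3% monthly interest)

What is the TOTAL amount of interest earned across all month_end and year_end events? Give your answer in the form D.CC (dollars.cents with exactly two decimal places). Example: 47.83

After 1 (month_end (apply 3% monthly interest)): balance=$515.00 total_interest=$15.00
After 2 (year_end (apply 5% annual interest)): balance=$540.75 total_interest=$40.75
After 3 (withdraw($100)): balance=$440.75 total_interest=$40.75
After 4 (year_end (apply 5% annual interest)): balance=$462.78 total_interest=$62.78
After 5 (year_end (apply 5% annual interest)): balance=$485.91 total_interest=$85.91
After 6 (deposit($200)): balance=$685.91 total_interest=$85.91
After 7 (month_end (apply 3% monthly interest)): balance=$706.48 total_interest=$106.48
After 8 (deposit($200)): balance=$906.48 total_interest=$106.48
After 9 (month_end (apply 3% monthly interest)): balance=$933.67 total_interest=$133.67
After 10 (month_end (apply 3% monthly interest)): balance=$961.68 total_interest=$161.68
After 11 (month_end (apply 3% monthly interest)): balance=$990.53 total_interest=$190.53

Answer: 190.53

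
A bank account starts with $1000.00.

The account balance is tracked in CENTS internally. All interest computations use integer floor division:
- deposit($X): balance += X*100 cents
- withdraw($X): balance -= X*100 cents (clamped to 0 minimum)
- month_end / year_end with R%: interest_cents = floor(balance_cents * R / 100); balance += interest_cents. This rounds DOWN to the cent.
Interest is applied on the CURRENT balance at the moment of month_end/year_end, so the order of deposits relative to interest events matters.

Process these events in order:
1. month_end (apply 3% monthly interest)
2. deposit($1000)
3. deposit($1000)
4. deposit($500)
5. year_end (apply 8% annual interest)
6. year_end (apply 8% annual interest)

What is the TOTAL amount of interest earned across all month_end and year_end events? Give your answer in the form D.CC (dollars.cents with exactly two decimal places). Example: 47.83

After 1 (month_end (apply 3% monthly interest)): balance=$1030.00 total_interest=$30.00
After 2 (deposit($1000)): balance=$2030.00 total_interest=$30.00
After 3 (deposit($1000)): balance=$3030.00 total_interest=$30.00
After 4 (deposit($500)): balance=$3530.00 total_interest=$30.00
After 5 (year_end (apply 8% annual interest)): balance=$3812.40 total_interest=$312.40
After 6 (year_end (apply 8% annual interest)): balance=$4117.39 total_interest=$617.39

Answer: 617.39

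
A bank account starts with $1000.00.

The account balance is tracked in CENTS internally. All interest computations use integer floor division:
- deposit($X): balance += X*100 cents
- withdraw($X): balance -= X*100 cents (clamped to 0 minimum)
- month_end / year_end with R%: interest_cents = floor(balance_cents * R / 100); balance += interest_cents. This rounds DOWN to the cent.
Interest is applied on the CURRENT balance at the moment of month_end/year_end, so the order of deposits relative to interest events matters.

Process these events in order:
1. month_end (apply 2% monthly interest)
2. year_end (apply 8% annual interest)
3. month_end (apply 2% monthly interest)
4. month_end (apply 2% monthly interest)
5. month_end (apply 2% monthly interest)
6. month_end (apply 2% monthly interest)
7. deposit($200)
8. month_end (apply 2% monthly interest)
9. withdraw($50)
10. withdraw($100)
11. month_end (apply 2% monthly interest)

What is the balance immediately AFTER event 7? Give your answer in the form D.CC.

Answer: 1392.40

Derivation:
After 1 (month_end (apply 2% monthly interest)): balance=$1020.00 total_interest=$20.00
After 2 (year_end (apply 8% annual interest)): balance=$1101.60 total_interest=$101.60
After 3 (month_end (apply 2% monthly interest)): balance=$1123.63 total_interest=$123.63
After 4 (month_end (apply 2% monthly interest)): balance=$1146.10 total_interest=$146.10
After 5 (month_end (apply 2% monthly interest)): balance=$1169.02 total_interest=$169.02
After 6 (month_end (apply 2% monthly interest)): balance=$1192.40 total_interest=$192.40
After 7 (deposit($200)): balance=$1392.40 total_interest=$192.40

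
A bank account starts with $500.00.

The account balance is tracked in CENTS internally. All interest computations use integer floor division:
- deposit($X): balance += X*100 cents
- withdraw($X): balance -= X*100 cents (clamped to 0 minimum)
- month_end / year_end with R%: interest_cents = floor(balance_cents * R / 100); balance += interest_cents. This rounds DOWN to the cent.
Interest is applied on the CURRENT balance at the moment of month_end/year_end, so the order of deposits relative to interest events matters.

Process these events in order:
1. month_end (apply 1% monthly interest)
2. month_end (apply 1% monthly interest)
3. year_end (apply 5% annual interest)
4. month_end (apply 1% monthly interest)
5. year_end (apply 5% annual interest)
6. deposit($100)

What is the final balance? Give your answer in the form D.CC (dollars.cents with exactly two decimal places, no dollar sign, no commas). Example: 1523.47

After 1 (month_end (apply 1% monthly interest)): balance=$505.00 total_interest=$5.00
After 2 (month_end (apply 1% monthly interest)): balance=$510.05 total_interest=$10.05
After 3 (year_end (apply 5% annual interest)): balance=$535.55 total_interest=$35.55
After 4 (month_end (apply 1% monthly interest)): balance=$540.90 total_interest=$40.90
After 5 (year_end (apply 5% annual interest)): balance=$567.94 total_interest=$67.94
After 6 (deposit($100)): balance=$667.94 total_interest=$67.94

Answer: 667.94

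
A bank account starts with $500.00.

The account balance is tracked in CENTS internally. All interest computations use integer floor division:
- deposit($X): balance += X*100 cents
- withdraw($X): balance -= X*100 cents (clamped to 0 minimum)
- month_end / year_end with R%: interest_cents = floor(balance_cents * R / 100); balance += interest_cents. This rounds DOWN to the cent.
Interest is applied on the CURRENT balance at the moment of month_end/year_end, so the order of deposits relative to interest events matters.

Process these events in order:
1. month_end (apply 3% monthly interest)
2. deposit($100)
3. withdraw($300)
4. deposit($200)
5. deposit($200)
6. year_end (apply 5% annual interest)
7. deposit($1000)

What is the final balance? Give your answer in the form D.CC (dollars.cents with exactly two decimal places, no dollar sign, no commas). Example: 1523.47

After 1 (month_end (apply 3% monthly interest)): balance=$515.00 total_interest=$15.00
After 2 (deposit($100)): balance=$615.00 total_interest=$15.00
After 3 (withdraw($300)): balance=$315.00 total_interest=$15.00
After 4 (deposit($200)): balance=$515.00 total_interest=$15.00
After 5 (deposit($200)): balance=$715.00 total_interest=$15.00
After 6 (year_end (apply 5% annual interest)): balance=$750.75 total_interest=$50.75
After 7 (deposit($1000)): balance=$1750.75 total_interest=$50.75

Answer: 1750.75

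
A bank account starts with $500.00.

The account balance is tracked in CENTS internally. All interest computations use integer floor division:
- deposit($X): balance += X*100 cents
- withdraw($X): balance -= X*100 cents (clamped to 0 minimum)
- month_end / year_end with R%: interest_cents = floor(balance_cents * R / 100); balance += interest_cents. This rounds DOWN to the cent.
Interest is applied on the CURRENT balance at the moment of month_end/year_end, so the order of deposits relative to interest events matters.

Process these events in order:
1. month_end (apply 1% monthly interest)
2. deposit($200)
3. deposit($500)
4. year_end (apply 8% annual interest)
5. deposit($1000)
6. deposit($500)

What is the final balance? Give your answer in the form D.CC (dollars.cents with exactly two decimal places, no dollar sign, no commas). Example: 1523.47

After 1 (month_end (apply 1% monthly interest)): balance=$505.00 total_interest=$5.00
After 2 (deposit($200)): balance=$705.00 total_interest=$5.00
After 3 (deposit($500)): balance=$1205.00 total_interest=$5.00
After 4 (year_end (apply 8% annual interest)): balance=$1301.40 total_interest=$101.40
After 5 (deposit($1000)): balance=$2301.40 total_interest=$101.40
After 6 (deposit($500)): balance=$2801.40 total_interest=$101.40

Answer: 2801.40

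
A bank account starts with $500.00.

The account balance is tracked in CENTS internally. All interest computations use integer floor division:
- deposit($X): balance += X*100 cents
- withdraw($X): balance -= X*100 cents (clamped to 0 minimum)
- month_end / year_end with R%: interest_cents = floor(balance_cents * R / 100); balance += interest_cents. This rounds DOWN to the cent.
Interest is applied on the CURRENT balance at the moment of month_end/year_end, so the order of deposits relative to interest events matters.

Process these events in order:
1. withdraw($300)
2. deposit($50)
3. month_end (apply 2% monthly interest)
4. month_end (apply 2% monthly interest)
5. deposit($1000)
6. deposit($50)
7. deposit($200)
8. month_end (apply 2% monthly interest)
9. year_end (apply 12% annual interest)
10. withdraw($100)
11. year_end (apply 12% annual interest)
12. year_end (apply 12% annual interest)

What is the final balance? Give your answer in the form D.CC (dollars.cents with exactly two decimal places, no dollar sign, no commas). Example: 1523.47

After 1 (withdraw($300)): balance=$200.00 total_interest=$0.00
After 2 (deposit($50)): balance=$250.00 total_interest=$0.00
After 3 (month_end (apply 2% monthly interest)): balance=$255.00 total_interest=$5.00
After 4 (month_end (apply 2% monthly interest)): balance=$260.10 total_interest=$10.10
After 5 (deposit($1000)): balance=$1260.10 total_interest=$10.10
After 6 (deposit($50)): balance=$1310.10 total_interest=$10.10
After 7 (deposit($200)): balance=$1510.10 total_interest=$10.10
After 8 (month_end (apply 2% monthly interest)): balance=$1540.30 total_interest=$40.30
After 9 (year_end (apply 12% annual interest)): balance=$1725.13 total_interest=$225.13
After 10 (withdraw($100)): balance=$1625.13 total_interest=$225.13
After 11 (year_end (apply 12% annual interest)): balance=$1820.14 total_interest=$420.14
After 12 (year_end (apply 12% annual interest)): balance=$2038.55 total_interest=$638.55

Answer: 2038.55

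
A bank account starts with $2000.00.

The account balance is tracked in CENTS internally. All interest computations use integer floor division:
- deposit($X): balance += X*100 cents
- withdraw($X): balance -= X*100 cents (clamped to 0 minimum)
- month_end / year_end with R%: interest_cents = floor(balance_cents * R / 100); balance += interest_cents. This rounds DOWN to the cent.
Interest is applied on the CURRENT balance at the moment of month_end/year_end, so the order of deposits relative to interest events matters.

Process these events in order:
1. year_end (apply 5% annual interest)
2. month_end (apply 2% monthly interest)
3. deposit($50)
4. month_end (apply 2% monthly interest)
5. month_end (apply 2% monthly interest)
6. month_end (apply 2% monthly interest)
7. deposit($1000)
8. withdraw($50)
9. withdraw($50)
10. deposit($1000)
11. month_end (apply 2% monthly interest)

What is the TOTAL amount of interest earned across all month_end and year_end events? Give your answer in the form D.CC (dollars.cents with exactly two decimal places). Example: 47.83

Answer: 360.68

Derivation:
After 1 (year_end (apply 5% annual interest)): balance=$2100.00 total_interest=$100.00
After 2 (month_end (apply 2% monthly interest)): balance=$2142.00 total_interest=$142.00
After 3 (deposit($50)): balance=$2192.00 total_interest=$142.00
After 4 (month_end (apply 2% monthly interest)): balance=$2235.84 total_interest=$185.84
After 5 (month_end (apply 2% monthly interest)): balance=$2280.55 total_interest=$230.55
After 6 (month_end (apply 2% monthly interest)): balance=$2326.16 total_interest=$276.16
After 7 (deposit($1000)): balance=$3326.16 total_interest=$276.16
After 8 (withdraw($50)): balance=$3276.16 total_interest=$276.16
After 9 (withdraw($50)): balance=$3226.16 total_interest=$276.16
After 10 (deposit($1000)): balance=$4226.16 total_interest=$276.16
After 11 (month_end (apply 2% monthly interest)): balance=$4310.68 total_interest=$360.68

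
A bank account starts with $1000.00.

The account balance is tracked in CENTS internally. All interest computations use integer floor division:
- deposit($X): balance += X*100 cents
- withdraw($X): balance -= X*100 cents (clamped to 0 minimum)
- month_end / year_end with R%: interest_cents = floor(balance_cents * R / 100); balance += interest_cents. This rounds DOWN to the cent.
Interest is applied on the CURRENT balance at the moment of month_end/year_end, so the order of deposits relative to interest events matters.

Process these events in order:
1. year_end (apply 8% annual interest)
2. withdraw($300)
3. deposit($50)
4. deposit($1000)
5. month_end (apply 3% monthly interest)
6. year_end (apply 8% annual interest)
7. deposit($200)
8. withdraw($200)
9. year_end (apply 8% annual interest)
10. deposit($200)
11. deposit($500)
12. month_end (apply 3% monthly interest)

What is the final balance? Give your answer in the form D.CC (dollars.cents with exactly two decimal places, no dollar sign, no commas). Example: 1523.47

Answer: 2985.49

Derivation:
After 1 (year_end (apply 8% annual interest)): balance=$1080.00 total_interest=$80.00
After 2 (withdraw($300)): balance=$780.00 total_interest=$80.00
After 3 (deposit($50)): balance=$830.00 total_interest=$80.00
After 4 (deposit($1000)): balance=$1830.00 total_interest=$80.00
After 5 (month_end (apply 3% monthly interest)): balance=$1884.90 total_interest=$134.90
After 6 (year_end (apply 8% annual interest)): balance=$2035.69 total_interest=$285.69
After 7 (deposit($200)): balance=$2235.69 total_interest=$285.69
After 8 (withdraw($200)): balance=$2035.69 total_interest=$285.69
After 9 (year_end (apply 8% annual interest)): balance=$2198.54 total_interest=$448.54
After 10 (deposit($200)): balance=$2398.54 total_interest=$448.54
After 11 (deposit($500)): balance=$2898.54 total_interest=$448.54
After 12 (month_end (apply 3% monthly interest)): balance=$2985.49 total_interest=$535.49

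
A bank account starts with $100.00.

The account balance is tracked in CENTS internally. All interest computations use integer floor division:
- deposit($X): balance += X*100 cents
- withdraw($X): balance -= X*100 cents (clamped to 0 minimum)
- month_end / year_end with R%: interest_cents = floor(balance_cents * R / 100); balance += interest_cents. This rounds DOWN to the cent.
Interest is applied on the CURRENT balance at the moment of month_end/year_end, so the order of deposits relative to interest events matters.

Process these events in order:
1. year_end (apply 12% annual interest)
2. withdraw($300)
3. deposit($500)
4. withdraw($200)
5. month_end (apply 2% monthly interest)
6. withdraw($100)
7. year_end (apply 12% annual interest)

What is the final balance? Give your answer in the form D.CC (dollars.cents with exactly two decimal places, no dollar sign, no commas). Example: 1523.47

Answer: 230.72

Derivation:
After 1 (year_end (apply 12% annual interest)): balance=$112.00 total_interest=$12.00
After 2 (withdraw($300)): balance=$0.00 total_interest=$12.00
After 3 (deposit($500)): balance=$500.00 total_interest=$12.00
After 4 (withdraw($200)): balance=$300.00 total_interest=$12.00
After 5 (month_end (apply 2% monthly interest)): balance=$306.00 total_interest=$18.00
After 6 (withdraw($100)): balance=$206.00 total_interest=$18.00
After 7 (year_end (apply 12% annual interest)): balance=$230.72 total_interest=$42.72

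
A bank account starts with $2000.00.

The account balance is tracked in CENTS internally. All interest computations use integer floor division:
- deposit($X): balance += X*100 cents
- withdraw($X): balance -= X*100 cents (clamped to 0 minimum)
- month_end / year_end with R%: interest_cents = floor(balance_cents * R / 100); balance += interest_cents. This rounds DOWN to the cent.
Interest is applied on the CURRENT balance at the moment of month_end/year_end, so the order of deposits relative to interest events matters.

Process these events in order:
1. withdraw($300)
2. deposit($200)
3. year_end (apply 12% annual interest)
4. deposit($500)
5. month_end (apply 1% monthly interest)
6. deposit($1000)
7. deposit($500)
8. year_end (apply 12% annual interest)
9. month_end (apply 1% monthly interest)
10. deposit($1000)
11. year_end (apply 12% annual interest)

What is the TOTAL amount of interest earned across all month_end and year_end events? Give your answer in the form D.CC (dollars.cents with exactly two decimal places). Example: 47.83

Answer: 1483.22

Derivation:
After 1 (withdraw($300)): balance=$1700.00 total_interest=$0.00
After 2 (deposit($200)): balance=$1900.00 total_interest=$0.00
After 3 (year_end (apply 12% annual interest)): balance=$2128.00 total_interest=$228.00
After 4 (deposit($500)): balance=$2628.00 total_interest=$228.00
After 5 (month_end (apply 1% monthly interest)): balance=$2654.28 total_interest=$254.28
After 6 (deposit($1000)): balance=$3654.28 total_interest=$254.28
After 7 (deposit($500)): balance=$4154.28 total_interest=$254.28
After 8 (year_end (apply 12% annual interest)): balance=$4652.79 total_interest=$752.79
After 9 (month_end (apply 1% monthly interest)): balance=$4699.31 total_interest=$799.31
After 10 (deposit($1000)): balance=$5699.31 total_interest=$799.31
After 11 (year_end (apply 12% annual interest)): balance=$6383.22 total_interest=$1483.22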